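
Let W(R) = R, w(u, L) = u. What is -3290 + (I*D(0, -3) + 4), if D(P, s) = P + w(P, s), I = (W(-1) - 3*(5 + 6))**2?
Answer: -3286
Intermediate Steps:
I = 1156 (I = (-1 - 3*(5 + 6))**2 = (-1 - 3*11)**2 = (-1 - 33)**2 = (-34)**2 = 1156)
D(P, s) = 2*P (D(P, s) = P + P = 2*P)
-3290 + (I*D(0, -3) + 4) = -3290 + (1156*(2*0) + 4) = -3290 + (1156*0 + 4) = -3290 + (0 + 4) = -3290 + 4 = -3286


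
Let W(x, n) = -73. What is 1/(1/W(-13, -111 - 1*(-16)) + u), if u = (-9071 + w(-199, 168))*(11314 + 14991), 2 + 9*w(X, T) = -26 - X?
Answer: -73/17382238781 ≈ -4.1997e-9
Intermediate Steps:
w(X, T) = -28/9 - X/9 (w(X, T) = -2/9 + (-26 - X)/9 = -2/9 + (-26/9 - X/9) = -28/9 - X/9)
u = -238112860 (u = (-9071 + (-28/9 - 1/9*(-199)))*(11314 + 14991) = (-9071 + (-28/9 + 199/9))*26305 = (-9071 + 19)*26305 = -9052*26305 = -238112860)
1/(1/W(-13, -111 - 1*(-16)) + u) = 1/(1/(-73) - 238112860) = 1/(-1/73 - 238112860) = 1/(-17382238781/73) = -73/17382238781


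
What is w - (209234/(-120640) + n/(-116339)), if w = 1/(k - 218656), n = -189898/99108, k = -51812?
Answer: 2265607367115711683/1306317572542176480 ≈ 1.7343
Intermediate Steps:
n = -94949/49554 (n = -189898*1/99108 = -94949/49554 ≈ -1.9161)
w = -1/270468 (w = 1/(-51812 - 218656) = 1/(-270468) = -1/270468 ≈ -3.6973e-6)
w - (209234/(-120640) + n/(-116339)) = -1/270468 - (209234/(-120640) - 94949/49554/(-116339)) = -1/270468 - (209234*(-1/120640) - 94949/49554*(-1/116339)) = -1/270468 - (-104617/60320 + 94949/5765062806) = -1/270468 - 1*(-301558924125811/173874294228960) = -1/270468 + 301558924125811/173874294228960 = 2265607367115711683/1306317572542176480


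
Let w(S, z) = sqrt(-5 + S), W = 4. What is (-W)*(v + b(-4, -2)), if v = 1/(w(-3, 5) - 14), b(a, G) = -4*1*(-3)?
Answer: -2434/51 + 2*I*sqrt(2)/51 ≈ -47.725 + 0.055459*I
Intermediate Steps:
b(a, G) = 12 (b(a, G) = -4*(-3) = 12)
v = 1/(-14 + 2*I*sqrt(2)) (v = 1/(sqrt(-5 - 3) - 14) = 1/(sqrt(-8) - 14) = 1/(2*I*sqrt(2) - 14) = 1/(-14 + 2*I*sqrt(2)) ≈ -0.068627 - 0.013865*I)
(-W)*(v + b(-4, -2)) = (-1*4)*((-7/102 - I*sqrt(2)/102) + 12) = -4*(1217/102 - I*sqrt(2)/102) = -2434/51 + 2*I*sqrt(2)/51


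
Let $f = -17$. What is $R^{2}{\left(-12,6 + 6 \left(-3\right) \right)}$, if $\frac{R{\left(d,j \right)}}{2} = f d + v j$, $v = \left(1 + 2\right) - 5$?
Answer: $207936$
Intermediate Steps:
$v = -2$ ($v = 3 - 5 = -2$)
$R{\left(d,j \right)} = - 34 d - 4 j$ ($R{\left(d,j \right)} = 2 \left(- 17 d - 2 j\right) = - 34 d - 4 j$)
$R^{2}{\left(-12,6 + 6 \left(-3\right) \right)} = \left(\left(-34\right) \left(-12\right) - 4 \left(6 + 6 \left(-3\right)\right)\right)^{2} = \left(408 - 4 \left(6 - 18\right)\right)^{2} = \left(408 - -48\right)^{2} = \left(408 + 48\right)^{2} = 456^{2} = 207936$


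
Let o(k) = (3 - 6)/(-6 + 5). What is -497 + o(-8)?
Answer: -494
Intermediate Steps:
o(k) = 3 (o(k) = -3/(-1) = -3*(-1) = 3)
-497 + o(-8) = -497 + 3 = -494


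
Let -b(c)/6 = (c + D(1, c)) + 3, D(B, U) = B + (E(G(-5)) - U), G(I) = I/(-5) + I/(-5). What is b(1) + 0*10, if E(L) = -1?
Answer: -18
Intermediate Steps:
G(I) = -2*I/5 (G(I) = I*(-⅕) + I*(-⅕) = -I/5 - I/5 = -2*I/5)
D(B, U) = -1 + B - U (D(B, U) = B + (-1 - U) = -1 + B - U)
b(c) = -18 (b(c) = -6*((c + (-1 + 1 - c)) + 3) = -6*((c - c) + 3) = -6*(0 + 3) = -6*3 = -18)
b(1) + 0*10 = -18 + 0*10 = -18 + 0 = -18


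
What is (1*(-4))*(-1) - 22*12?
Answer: -260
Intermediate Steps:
(1*(-4))*(-1) - 22*12 = -4*(-1) - 264 = 4 - 264 = -260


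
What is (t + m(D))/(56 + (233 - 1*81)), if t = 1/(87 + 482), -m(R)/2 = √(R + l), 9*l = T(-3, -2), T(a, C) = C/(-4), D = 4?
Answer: 1/118352 - √146/624 ≈ -0.019355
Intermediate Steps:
T(a, C) = -C/4 (T(a, C) = C*(-¼) = -C/4)
l = 1/18 (l = (-¼*(-2))/9 = (⅑)*(½) = 1/18 ≈ 0.055556)
m(R) = -2*√(1/18 + R) (m(R) = -2*√(R + 1/18) = -2*√(1/18 + R))
t = 1/569 ≈ 0.0017575
(t + m(D))/(56 + (233 - 1*81)) = (1/569 - √(2 + 36*4)/3)/(56 + (233 - 1*81)) = (1/569 - √(2 + 144)/3)/(56 + (233 - 81)) = (1/569 - √146/3)/(56 + 152) = (1/569 - √146/3)/208 = (1/569 - √146/3)*(1/208) = 1/118352 - √146/624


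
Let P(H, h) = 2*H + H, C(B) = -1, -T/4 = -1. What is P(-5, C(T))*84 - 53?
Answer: -1313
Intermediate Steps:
T = 4 (T = -4*(-1) = 4)
P(H, h) = 3*H
P(-5, C(T))*84 - 53 = (3*(-5))*84 - 53 = -15*84 - 53 = -1260 - 53 = -1313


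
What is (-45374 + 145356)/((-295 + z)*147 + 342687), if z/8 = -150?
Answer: 49991/61461 ≈ 0.81338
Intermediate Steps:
z = -1200 (z = 8*(-150) = -1200)
(-45374 + 145356)/((-295 + z)*147 + 342687) = (-45374 + 145356)/((-295 - 1200)*147 + 342687) = 99982/(-1495*147 + 342687) = 99982/(-219765 + 342687) = 99982/122922 = 99982*(1/122922) = 49991/61461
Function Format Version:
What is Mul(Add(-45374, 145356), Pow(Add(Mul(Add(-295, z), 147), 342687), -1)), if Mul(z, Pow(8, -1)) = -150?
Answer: Rational(49991, 61461) ≈ 0.81338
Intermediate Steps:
z = -1200 (z = Mul(8, -150) = -1200)
Mul(Add(-45374, 145356), Pow(Add(Mul(Add(-295, z), 147), 342687), -1)) = Mul(Add(-45374, 145356), Pow(Add(Mul(Add(-295, -1200), 147), 342687), -1)) = Mul(99982, Pow(Add(Mul(-1495, 147), 342687), -1)) = Mul(99982, Pow(Add(-219765, 342687), -1)) = Mul(99982, Pow(122922, -1)) = Mul(99982, Rational(1, 122922)) = Rational(49991, 61461)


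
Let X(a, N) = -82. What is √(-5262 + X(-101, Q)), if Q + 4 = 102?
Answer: 4*I*√334 ≈ 73.103*I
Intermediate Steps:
Q = 98 (Q = -4 + 102 = 98)
√(-5262 + X(-101, Q)) = √(-5262 - 82) = √(-5344) = 4*I*√334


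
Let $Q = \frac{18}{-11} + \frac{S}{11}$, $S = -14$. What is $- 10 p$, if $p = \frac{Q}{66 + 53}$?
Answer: $\frac{320}{1309} \approx 0.24446$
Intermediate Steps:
$Q = - \frac{32}{11}$ ($Q = \frac{18}{-11} - \frac{14}{11} = 18 \left(- \frac{1}{11}\right) - \frac{14}{11} = - \frac{18}{11} - \frac{14}{11} = - \frac{32}{11} \approx -2.9091$)
$p = - \frac{32}{1309}$ ($p = - \frac{32}{11 \left(66 + 53\right)} = - \frac{32}{11 \cdot 119} = \left(- \frac{32}{11}\right) \frac{1}{119} = - \frac{32}{1309} \approx -0.024446$)
$- 10 p = \left(-10\right) \left(- \frac{32}{1309}\right) = \frac{320}{1309}$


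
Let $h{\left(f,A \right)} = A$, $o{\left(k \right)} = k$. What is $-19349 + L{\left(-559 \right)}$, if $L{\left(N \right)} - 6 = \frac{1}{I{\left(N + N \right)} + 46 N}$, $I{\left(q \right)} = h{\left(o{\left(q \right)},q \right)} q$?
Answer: $- \frac{23679894029}{1224210} \approx -19343.0$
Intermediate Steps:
$I{\left(q \right)} = q^{2}$ ($I{\left(q \right)} = q q = q^{2}$)
$L{\left(N \right)} = 6 + \frac{1}{4 N^{2} + 46 N}$ ($L{\left(N \right)} = 6 + \frac{1}{\left(N + N\right)^{2} + 46 N} = 6 + \frac{1}{\left(2 N\right)^{2} + 46 N} = 6 + \frac{1}{4 N^{2} + 46 N}$)
$-19349 + L{\left(-559 \right)} = -19349 + \frac{1 + 24 \left(-559\right)^{2} + 276 \left(-559\right)}{2 \left(-559\right) \left(23 + 2 \left(-559\right)\right)} = -19349 + \frac{1}{2} \left(- \frac{1}{559}\right) \frac{1}{23 - 1118} \left(1 + 24 \cdot 312481 - 154284\right) = -19349 + \frac{1}{2} \left(- \frac{1}{559}\right) \frac{1}{-1095} \left(1 + 7499544 - 154284\right) = -19349 + \frac{1}{2} \left(- \frac{1}{559}\right) \left(- \frac{1}{1095}\right) 7345261 = -19349 + \frac{7345261}{1224210} = - \frac{23679894029}{1224210}$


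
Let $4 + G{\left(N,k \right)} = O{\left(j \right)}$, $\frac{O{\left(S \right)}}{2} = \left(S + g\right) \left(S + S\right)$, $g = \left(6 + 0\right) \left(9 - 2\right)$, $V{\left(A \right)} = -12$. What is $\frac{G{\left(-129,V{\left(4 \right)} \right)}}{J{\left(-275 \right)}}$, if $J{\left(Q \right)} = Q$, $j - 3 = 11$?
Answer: $- \frac{3132}{275} \approx -11.389$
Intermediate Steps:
$j = 14$ ($j = 3 + 11 = 14$)
$g = 42$ ($g = 6 \cdot 7 = 42$)
$O{\left(S \right)} = 4 S \left(42 + S\right)$ ($O{\left(S \right)} = 2 \left(S + 42\right) \left(S + S\right) = 2 \left(42 + S\right) 2 S = 2 \cdot 2 S \left(42 + S\right) = 4 S \left(42 + S\right)$)
$G{\left(N,k \right)} = 3132$ ($G{\left(N,k \right)} = -4 + 4 \cdot 14 \left(42 + 14\right) = -4 + 4 \cdot 14 \cdot 56 = -4 + 3136 = 3132$)
$\frac{G{\left(-129,V{\left(4 \right)} \right)}}{J{\left(-275 \right)}} = \frac{3132}{-275} = 3132 \left(- \frac{1}{275}\right) = - \frac{3132}{275}$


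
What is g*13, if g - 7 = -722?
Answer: -9295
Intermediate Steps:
g = -715 (g = 7 - 722 = -715)
g*13 = -715*13 = -9295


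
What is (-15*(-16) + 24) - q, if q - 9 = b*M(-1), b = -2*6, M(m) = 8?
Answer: 351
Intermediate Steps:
b = -12
q = -87 (q = 9 - 12*8 = 9 - 96 = -87)
(-15*(-16) + 24) - q = (-15*(-16) + 24) - 1*(-87) = (240 + 24) + 87 = 264 + 87 = 351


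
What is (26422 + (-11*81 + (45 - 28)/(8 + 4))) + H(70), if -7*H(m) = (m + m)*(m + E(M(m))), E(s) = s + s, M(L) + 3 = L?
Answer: 257429/12 ≈ 21452.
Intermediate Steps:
M(L) = -3 + L
E(s) = 2*s
H(m) = -2*m*(-6 + 3*m)/7 (H(m) = -(m + m)*(m + 2*(-3 + m))/7 = -2*m*(m + (-6 + 2*m))/7 = -2*m*(-6 + 3*m)/7)
(26422 + (-11*81 + (45 - 28)/(8 + 4))) + H(70) = (26422 + (-11*81 + (45 - 28)/(8 + 4))) + (6/7)*70*(2 - 1*70) = (26422 + (-891 + 17/12)) + (6/7)*70*(2 - 70) = (26422 + (-891 + 17*(1/12))) + (6/7)*70*(-68) = (26422 + (-891 + 17/12)) - 4080 = (26422 - 10675/12) - 4080 = 306389/12 - 4080 = 257429/12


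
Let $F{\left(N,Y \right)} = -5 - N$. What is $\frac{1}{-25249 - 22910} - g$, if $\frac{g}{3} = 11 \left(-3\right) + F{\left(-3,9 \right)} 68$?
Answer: $\frac{24416612}{48159} \approx 507.0$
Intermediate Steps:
$g = -507$ ($g = 3 \left(11 \left(-3\right) + \left(-5 - -3\right) 68\right) = 3 \left(-33 + \left(-5 + 3\right) 68\right) = 3 \left(-33 - 136\right) = 3 \left(-169\right) = -507$)
$\frac{1}{-25249 - 22910} - g = \frac{1}{-25249 - 22910} - -507 = \frac{1}{-48159} + 507 = - \frac{1}{48159} + 507 = \frac{24416612}{48159}$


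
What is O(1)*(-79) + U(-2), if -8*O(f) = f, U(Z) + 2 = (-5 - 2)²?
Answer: 455/8 ≈ 56.875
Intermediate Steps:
U(Z) = 47 (U(Z) = -2 + (-5 - 2)² = -2 + (-7)² = -2 + 49 = 47)
O(f) = -f/8
O(1)*(-79) + U(-2) = -⅛*1*(-79) + 47 = -⅛*(-79) + 47 = 79/8 + 47 = 455/8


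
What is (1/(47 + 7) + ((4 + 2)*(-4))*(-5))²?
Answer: 42003361/2916 ≈ 14404.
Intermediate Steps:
(1/(47 + 7) + ((4 + 2)*(-4))*(-5))² = (1/54 + (6*(-4))*(-5))² = (1/54 - 24*(-5))² = (1/54 + 120)² = (6481/54)² = 42003361/2916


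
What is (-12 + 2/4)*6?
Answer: -69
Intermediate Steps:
(-12 + 2/4)*6 = (-12 + 2*(1/4))*6 = (-12 + 1/2)*6 = -23/2*6 = -69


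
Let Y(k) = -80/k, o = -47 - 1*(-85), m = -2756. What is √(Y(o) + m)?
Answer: 2*I*√248919/19 ≈ 52.518*I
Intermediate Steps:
o = 38 (o = -47 + 85 = 38)
√(Y(o) + m) = √(-80/38 - 2756) = √(-80*1/38 - 2756) = √(-40/19 - 2756) = √(-52404/19) = 2*I*√248919/19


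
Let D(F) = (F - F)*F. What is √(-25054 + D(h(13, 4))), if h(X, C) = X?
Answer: I*√25054 ≈ 158.28*I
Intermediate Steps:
D(F) = 0 (D(F) = 0*F = 0)
√(-25054 + D(h(13, 4))) = √(-25054 + 0) = √(-25054) = I*√25054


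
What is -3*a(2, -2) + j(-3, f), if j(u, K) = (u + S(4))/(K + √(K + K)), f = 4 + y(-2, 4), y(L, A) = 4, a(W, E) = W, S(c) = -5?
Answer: -20/3 ≈ -6.6667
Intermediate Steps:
f = 8 (f = 4 + 4 = 8)
j(u, K) = (-5 + u)/(K + √2*√K) (j(u, K) = (u - 5)/(K + √(K + K)) = (-5 + u)/(K + √(2*K)) = (-5 + u)/(K + √2*√K))
-3*a(2, -2) + j(-3, f) = -3*2 + (-5 - 3)/(8 + √2*√8) = -6 - 8/(8 + √2*(2*√2)) = -6 - 8/(8 + 4) = -6 - 8/12 = -6 + (1/12)*(-8) = -6 - ⅔ = -20/3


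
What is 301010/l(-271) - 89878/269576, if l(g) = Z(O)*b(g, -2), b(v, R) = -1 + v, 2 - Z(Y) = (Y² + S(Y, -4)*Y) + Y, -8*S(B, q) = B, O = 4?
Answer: 5047120169/73324672 ≈ 68.833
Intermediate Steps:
S(B, q) = -B/8
Z(Y) = 2 - Y - 7*Y²/8 (Z(Y) = 2 - ((Y² + (-Y/8)*Y) + Y) = 2 - ((Y² - Y²/8) + Y) = 2 - (7*Y²/8 + Y) = 2 - (Y + 7*Y²/8) = 2 + (-Y - 7*Y²/8) = 2 - Y - 7*Y²/8)
l(g) = 16 - 16*g (l(g) = (2 - 1*4 - 7/8*4²)*(-1 + g) = (2 - 4 - 7/8*16)*(-1 + g) = (2 - 4 - 14)*(-1 + g) = -16*(-1 + g) = 16 - 16*g)
301010/l(-271) - 89878/269576 = 301010/(16 - 16*(-271)) - 89878/269576 = 301010/(16 + 4336) - 89878*1/269576 = 301010/4352 - 44939/134788 = 301010*(1/4352) - 44939/134788 = 150505/2176 - 44939/134788 = 5047120169/73324672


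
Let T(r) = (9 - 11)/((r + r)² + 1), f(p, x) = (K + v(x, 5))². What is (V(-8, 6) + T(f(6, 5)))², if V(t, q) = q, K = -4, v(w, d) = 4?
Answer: 16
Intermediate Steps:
f(p, x) = 0 (f(p, x) = (-4 + 4)² = 0² = 0)
T(r) = -2/(1 + 4*r²) (T(r) = -2/((2*r)² + 1) = -2/(4*r² + 1) = -2/(1 + 4*r²))
(V(-8, 6) + T(f(6, 5)))² = (6 - 2/(1 + 4*0²))² = (6 - 2/(1 + 4*0))² = (6 - 2/(1 + 0))² = (6 - 2/1)² = (6 - 2*1)² = (6 - 2)² = 4² = 16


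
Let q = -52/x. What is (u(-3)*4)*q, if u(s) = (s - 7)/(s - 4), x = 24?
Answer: -260/21 ≈ -12.381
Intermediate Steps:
u(s) = (-7 + s)/(-4 + s)
q = -13/6 (q = -52/24 = -52*1/24 = -13/6 ≈ -2.1667)
(u(-3)*4)*q = (((-7 - 3)/(-4 - 3))*4)*(-13/6) = ((-10/(-7))*4)*(-13/6) = (-1/7*(-10)*4)*(-13/6) = ((10/7)*4)*(-13/6) = (40/7)*(-13/6) = -260/21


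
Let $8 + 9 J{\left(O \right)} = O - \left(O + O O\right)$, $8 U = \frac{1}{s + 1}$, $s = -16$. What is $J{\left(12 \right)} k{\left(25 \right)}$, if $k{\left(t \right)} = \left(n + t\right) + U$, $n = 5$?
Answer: $- \frac{68381}{135} \approx -506.53$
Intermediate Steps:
$U = - \frac{1}{120}$ ($U = \frac{1}{8 \left(-16 + 1\right)} = \frac{1}{8 \left(-15\right)} = \frac{1}{8} \left(- \frac{1}{15}\right) = - \frac{1}{120} \approx -0.0083333$)
$J{\left(O \right)} = - \frac{8}{9} - \frac{O^{2}}{9}$ ($J{\left(O \right)} = - \frac{8}{9} + \frac{O - \left(O + O O\right)}{9} = - \frac{8}{9} + \frac{O - \left(O + O^{2}\right)}{9} = - \frac{8}{9} + \frac{\left(-1\right) O^{2}}{9} = - \frac{8}{9} - \frac{O^{2}}{9}$)
$k{\left(t \right)} = \frac{599}{120} + t$ ($k{\left(t \right)} = \left(5 + t\right) - \frac{1}{120} = \frac{599}{120} + t$)
$J{\left(12 \right)} k{\left(25 \right)} = \left(- \frac{8}{9} - \frac{12^{2}}{9}\right) \left(\frac{599}{120} + 25\right) = \left(- \frac{8}{9} - 16\right) \frac{3599}{120} = \left(- \frac{152}{9}\right) \frac{3599}{120} = - \frac{68381}{135}$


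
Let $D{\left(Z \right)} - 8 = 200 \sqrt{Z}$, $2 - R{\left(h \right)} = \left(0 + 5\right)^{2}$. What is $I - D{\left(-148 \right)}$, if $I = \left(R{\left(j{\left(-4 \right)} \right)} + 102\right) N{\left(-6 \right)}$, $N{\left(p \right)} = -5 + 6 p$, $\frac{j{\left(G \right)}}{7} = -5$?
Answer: $-3247 - 400 i \sqrt{37} \approx -3247.0 - 2433.1 i$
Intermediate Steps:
$j{\left(G \right)} = -35$ ($j{\left(G \right)} = 7 \left(-5\right) = -35$)
$R{\left(h \right)} = -23$ ($R{\left(h \right)} = 2 - \left(0 + 5\right)^{2} = 2 - 5^{2} = 2 - 25 = -23$)
$I = -3239$ ($I = \left(-23 + 102\right) \left(-5 + 6 \left(-6\right)\right) = 79 \left(-5 - 36\right) = 79 \left(-41\right) = -3239$)
$D{\left(Z \right)} = 8 + 200 \sqrt{Z}$
$I - D{\left(-148 \right)} = -3239 - \left(8 + 200 \sqrt{-148}\right) = -3239 - \left(8 + 200 \cdot 2 i \sqrt{37}\right) = -3239 - \left(8 + 400 i \sqrt{37}\right) = -3247 - 400 i \sqrt{37}$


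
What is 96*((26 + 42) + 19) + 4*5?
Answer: 8372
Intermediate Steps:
96*((26 + 42) + 19) + 4*5 = 96*(68 + 19) + 20 = 96*87 + 20 = 8352 + 20 = 8372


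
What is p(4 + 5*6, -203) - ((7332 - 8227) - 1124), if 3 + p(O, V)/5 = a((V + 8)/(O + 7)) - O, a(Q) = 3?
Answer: 1849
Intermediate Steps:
p(O, V) = -5*O (p(O, V) = -15 + 5*(3 - O) = -15 + (15 - 5*O) = -5*O)
p(4 + 5*6, -203) - ((7332 - 8227) - 1124) = -5*(4 + 5*6) - ((7332 - 8227) - 1124) = -5*(4 + 30) - (-895 - 1124) = -5*34 - 1*(-2019) = -170 + 2019 = 1849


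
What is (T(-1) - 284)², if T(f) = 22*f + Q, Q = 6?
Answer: 90000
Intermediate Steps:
T(f) = 6 + 22*f (T(f) = 22*f + 6 = 6 + 22*f)
(T(-1) - 284)² = ((6 + 22*(-1)) - 284)² = ((6 - 22) - 284)² = (-16 - 284)² = (-300)² = 90000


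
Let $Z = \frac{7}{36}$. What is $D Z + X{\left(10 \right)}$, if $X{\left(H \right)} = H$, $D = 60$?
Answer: $\frac{65}{3} \approx 21.667$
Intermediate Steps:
$Z = \frac{7}{36}$ ($Z = 7 \cdot \frac{1}{36} = \frac{7}{36} \approx 0.19444$)
$D Z + X{\left(10 \right)} = 60 \cdot \frac{7}{36} + 10 = \frac{35}{3} + 10 = \frac{65}{3}$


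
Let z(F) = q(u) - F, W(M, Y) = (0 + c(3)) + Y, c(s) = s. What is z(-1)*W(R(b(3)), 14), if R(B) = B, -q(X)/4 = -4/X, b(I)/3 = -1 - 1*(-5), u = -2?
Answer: -119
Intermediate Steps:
b(I) = 12 (b(I) = 3*(-1 - 1*(-5)) = 3*(-1 + 5) = 3*4 = 12)
q(X) = 16/X (q(X) = -(-16)/X = 16/X)
W(M, Y) = 3 + Y (W(M, Y) = (0 + 3) + Y = 3 + Y)
z(F) = -8 - F (z(F) = 16/(-2) - F = 16*(-1/2) - F = -8 - F)
z(-1)*W(R(b(3)), 14) = (-8 - 1*(-1))*(3 + 14) = (-8 + 1)*17 = -7*17 = -119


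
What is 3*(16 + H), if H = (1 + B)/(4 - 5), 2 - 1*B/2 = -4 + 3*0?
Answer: 9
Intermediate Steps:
B = 12 (B = 4 - 2*(-4 + 3*0) = 4 - 2*(-4 + 0) = 4 - 2*(-4) = 4 + 8 = 12)
H = -13 (H = (1 + 12)/(4 - 5) = 13/(-1) = 13*(-1) = -13)
3*(16 + H) = 3*(16 - 13) = 3*3 = 9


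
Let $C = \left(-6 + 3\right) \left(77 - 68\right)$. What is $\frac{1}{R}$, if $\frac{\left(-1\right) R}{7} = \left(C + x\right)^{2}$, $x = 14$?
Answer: $- \frac{1}{1183} \approx -0.00084531$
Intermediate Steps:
$C = -27$ ($C = \left(-3\right) 9 = -27$)
$R = -1183$ ($R = - 7 \left(-27 + 14\right)^{2} = - 7 \left(-13\right)^{2} = \left(-7\right) 169 = -1183$)
$\frac{1}{R} = \frac{1}{-1183} = - \frac{1}{1183}$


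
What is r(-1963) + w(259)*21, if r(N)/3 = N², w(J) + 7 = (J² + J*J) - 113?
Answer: 14374989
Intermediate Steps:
w(J) = -120 + 2*J² (w(J) = -7 + ((J² + J*J) - 113) = -7 + ((J² + J²) - 113) = -7 + (2*J² - 113) = -7 + (-113 + 2*J²) = -120 + 2*J²)
r(N) = 3*N²
r(-1963) + w(259)*21 = 3*(-1963)² + (-120 + 2*259²)*21 = 3*3853369 + (-120 + 2*67081)*21 = 11560107 + (-120 + 134162)*21 = 11560107 + 134042*21 = 11560107 + 2814882 = 14374989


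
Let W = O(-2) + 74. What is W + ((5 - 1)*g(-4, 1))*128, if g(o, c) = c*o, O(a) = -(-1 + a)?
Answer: -1971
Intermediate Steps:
O(a) = 1 - a
W = 77 (W = (1 - 1*(-2)) + 74 = (1 + 2) + 74 = 3 + 74 = 77)
W + ((5 - 1)*g(-4, 1))*128 = 77 + ((5 - 1)*(1*(-4)))*128 = 77 + (4*(-4))*128 = 77 - 16*128 = 77 - 2048 = -1971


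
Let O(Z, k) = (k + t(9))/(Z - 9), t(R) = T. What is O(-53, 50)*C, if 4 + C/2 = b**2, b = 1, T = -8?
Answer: 126/31 ≈ 4.0645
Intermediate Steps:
t(R) = -8
C = -6 (C = -8 + 2*1**2 = -8 + 2*1 = -8 + 2 = -6)
O(Z, k) = (-8 + k)/(-9 + Z) (O(Z, k) = (k - 8)/(Z - 9) = (-8 + k)/(-9 + Z))
O(-53, 50)*C = ((-8 + 50)/(-9 - 53))*(-6) = (42/(-62))*(-6) = -1/62*42*(-6) = -21/31*(-6) = 126/31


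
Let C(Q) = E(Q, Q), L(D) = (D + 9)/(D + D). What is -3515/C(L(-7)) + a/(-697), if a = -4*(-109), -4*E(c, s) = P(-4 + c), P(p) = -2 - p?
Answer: 13718440/2091 ≈ 6560.7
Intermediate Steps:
E(c, s) = -1/2 + c/4 (E(c, s) = -(-2 - (-4 + c))/4 = -(-2 + (4 - c))/4 = -(2 - c)/4 = -1/2 + c/4)
a = 436
L(D) = (9 + D)/(2*D) (L(D) = (9 + D)/((2*D)) = (9 + D)*(1/(2*D)) = (9 + D)/(2*D))
C(Q) = -1/2 + Q/4
-3515/C(L(-7)) + a/(-697) = -3515/(-1/2 + ((1/2)*(9 - 7)/(-7))/4) + 436/(-697) = -3515/(-1/2 + ((1/2)*(-1/7)*2)/4) + 436*(-1/697) = -3515/(-1/2 + (1/4)*(-1/7)) - 436/697 = -3515/(-1/2 - 1/28) - 436/697 = -3515/(-15/28) - 436/697 = -3515*(-28/15) - 436/697 = 19684/3 - 436/697 = 13718440/2091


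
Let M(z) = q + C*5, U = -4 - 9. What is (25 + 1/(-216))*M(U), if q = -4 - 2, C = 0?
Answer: -5399/36 ≈ -149.97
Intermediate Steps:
q = -6
U = -13
M(z) = -6 (M(z) = -6 + 0*5 = -6 + 0 = -6)
(25 + 1/(-216))*M(U) = (25 + 1/(-216))*(-6) = (25 - 1/216)*(-6) = (5399/216)*(-6) = -5399/36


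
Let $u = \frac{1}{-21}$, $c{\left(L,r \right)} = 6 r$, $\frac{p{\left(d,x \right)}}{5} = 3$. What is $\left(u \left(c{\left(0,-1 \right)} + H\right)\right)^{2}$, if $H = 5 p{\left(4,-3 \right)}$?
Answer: $\frac{529}{49} \approx 10.796$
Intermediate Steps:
$p{\left(d,x \right)} = 15$ ($p{\left(d,x \right)} = 5 \cdot 3 = 15$)
$u = - \frac{1}{21} \approx -0.047619$
$H = 75$ ($H = 5 \cdot 15 = 75$)
$\left(u \left(c{\left(0,-1 \right)} + H\right)\right)^{2} = \left(- \frac{6 \left(-1\right) + 75}{21}\right)^{2} = \left(- \frac{-6 + 75}{21}\right)^{2} = \left(\left(- \frac{1}{21}\right) 69\right)^{2} = \left(- \frac{23}{7}\right)^{2} = \frac{529}{49}$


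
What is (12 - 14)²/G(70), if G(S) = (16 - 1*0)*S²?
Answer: 1/19600 ≈ 5.1020e-5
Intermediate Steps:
G(S) = 16*S² (G(S) = (16 + 0)*S² = 16*S²)
(12 - 14)²/G(70) = (12 - 14)²/((16*70²)) = (-2)²/((16*4900)) = 4/78400 = 4*(1/78400) = 1/19600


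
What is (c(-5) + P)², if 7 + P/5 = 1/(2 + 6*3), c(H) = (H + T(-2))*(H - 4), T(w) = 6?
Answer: 30625/16 ≈ 1914.1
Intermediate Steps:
c(H) = (-4 + H)*(6 + H) (c(H) = (H + 6)*(H - 4) = (6 + H)*(-4 + H) = (-4 + H)*(6 + H))
P = -139/4 (P = -35 + 5/(2 + 6*3) = -35 + 5/(2 + 18) = -35 + 5/20 = -35 + 5*(1/20) = -35 + ¼ = -139/4 ≈ -34.750)
(c(-5) + P)² = ((-24 + (-5)² + 2*(-5)) - 139/4)² = ((-24 + 25 - 10) - 139/4)² = (-9 - 139/4)² = (-175/4)² = 30625/16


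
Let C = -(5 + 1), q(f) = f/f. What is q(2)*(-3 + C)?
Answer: -9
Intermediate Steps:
q(f) = 1
C = -6 (C = -1*6 = -6)
q(2)*(-3 + C) = 1*(-3 - 6) = 1*(-9) = -9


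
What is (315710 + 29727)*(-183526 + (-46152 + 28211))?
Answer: -69594156079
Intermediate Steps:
(315710 + 29727)*(-183526 + (-46152 + 28211)) = 345437*(-183526 - 17941) = 345437*(-201467) = -69594156079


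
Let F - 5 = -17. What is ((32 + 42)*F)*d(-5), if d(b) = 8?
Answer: -7104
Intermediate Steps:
F = -12 (F = 5 - 17 = -12)
((32 + 42)*F)*d(-5) = ((32 + 42)*(-12))*8 = (74*(-12))*8 = -888*8 = -7104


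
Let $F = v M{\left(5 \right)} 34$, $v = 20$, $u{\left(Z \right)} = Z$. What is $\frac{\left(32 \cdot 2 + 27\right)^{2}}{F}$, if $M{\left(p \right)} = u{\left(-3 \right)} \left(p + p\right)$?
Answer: $- \frac{8281}{20400} \approx -0.40593$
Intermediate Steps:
$M{\left(p \right)} = - 6 p$ ($M{\left(p \right)} = - 3 \left(p + p\right) = - 3 \cdot 2 p = - 6 p$)
$F = -20400$ ($F = 20 \left(\left(-6\right) 5\right) 34 = 20 \left(-30\right) 34 = \left(-600\right) 34 = -20400$)
$\frac{\left(32 \cdot 2 + 27\right)^{2}}{F} = \frac{\left(32 \cdot 2 + 27\right)^{2}}{-20400} = \left(64 + 27\right)^{2} \left(- \frac{1}{20400}\right) = 91^{2} \left(- \frac{1}{20400}\right) = 8281 \left(- \frac{1}{20400}\right) = - \frac{8281}{20400}$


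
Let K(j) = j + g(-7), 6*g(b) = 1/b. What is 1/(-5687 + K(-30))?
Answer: -42/240115 ≈ -0.00017492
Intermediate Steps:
g(b) = 1/(6*b)
K(j) = -1/42 + j (K(j) = j + (1/6)/(-7) = j + (1/6)*(-1/7) = j - 1/42 = -1/42 + j)
1/(-5687 + K(-30)) = 1/(-5687 + (-1/42 - 30)) = 1/(-5687 - 1261/42) = 1/(-240115/42) = -42/240115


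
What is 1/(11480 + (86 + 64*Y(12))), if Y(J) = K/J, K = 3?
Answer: 1/11582 ≈ 8.6341e-5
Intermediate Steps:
Y(J) = 3/J
1/(11480 + (86 + 64*Y(12))) = 1/(11480 + (86 + 64*(3/12))) = 1/(11480 + (86 + 64*(3*(1/12)))) = 1/(11480 + (86 + 64*(¼))) = 1/(11480 + (86 + 16)) = 1/(11480 + 102) = 1/11582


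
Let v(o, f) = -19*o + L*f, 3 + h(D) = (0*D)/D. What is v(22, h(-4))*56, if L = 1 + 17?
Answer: -26432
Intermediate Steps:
h(D) = -3 (h(D) = -3 + (0*D)/D = -3 + 0/D = -3 + 0 = -3)
L = 18
v(o, f) = -19*o + 18*f
v(22, h(-4))*56 = (-19*22 + 18*(-3))*56 = (-418 - 54)*56 = -472*56 = -26432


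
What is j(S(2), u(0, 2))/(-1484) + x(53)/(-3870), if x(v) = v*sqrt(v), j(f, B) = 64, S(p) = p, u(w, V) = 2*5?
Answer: -16/371 - 53*sqrt(53)/3870 ≈ -0.14283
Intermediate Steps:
u(w, V) = 10
x(v) = v**(3/2)
j(S(2), u(0, 2))/(-1484) + x(53)/(-3870) = 64/(-1484) + 53**(3/2)/(-3870) = 64*(-1/1484) + (53*sqrt(53))*(-1/3870) = -16/371 - 53*sqrt(53)/3870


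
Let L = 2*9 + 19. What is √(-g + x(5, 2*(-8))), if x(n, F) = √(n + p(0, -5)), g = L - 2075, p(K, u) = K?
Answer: √(2038 + √5) ≈ 45.169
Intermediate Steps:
L = 37 (L = 18 + 19 = 37)
g = -2038 (g = 37 - 2075 = -2038)
x(n, F) = √n (x(n, F) = √(n + 0) = √n)
√(-g + x(5, 2*(-8))) = √(-1*(-2038) + √5) = √(2038 + √5)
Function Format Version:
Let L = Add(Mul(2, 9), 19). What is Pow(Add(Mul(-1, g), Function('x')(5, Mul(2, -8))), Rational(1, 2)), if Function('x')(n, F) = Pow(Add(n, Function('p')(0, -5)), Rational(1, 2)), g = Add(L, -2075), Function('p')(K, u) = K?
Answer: Pow(Add(2038, Pow(5, Rational(1, 2))), Rational(1, 2)) ≈ 45.169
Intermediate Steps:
L = 37 (L = Add(18, 19) = 37)
g = -2038 (g = Add(37, -2075) = -2038)
Function('x')(n, F) = Pow(n, Rational(1, 2)) (Function('x')(n, F) = Pow(Add(n, 0), Rational(1, 2)) = Pow(n, Rational(1, 2)))
Pow(Add(Mul(-1, g), Function('x')(5, Mul(2, -8))), Rational(1, 2)) = Pow(Add(Mul(-1, -2038), Pow(5, Rational(1, 2))), Rational(1, 2)) = Pow(Add(2038, Pow(5, Rational(1, 2))), Rational(1, 2))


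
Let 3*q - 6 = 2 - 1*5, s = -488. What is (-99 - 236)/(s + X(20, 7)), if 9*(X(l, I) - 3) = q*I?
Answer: 3015/4358 ≈ 0.69183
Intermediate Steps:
q = 1 (q = 2 + (2 - 1*5)/3 = 2 + (2 - 5)/3 = 2 + (⅓)*(-3) = 2 - 1 = 1)
X(l, I) = 3 + I/9 (X(l, I) = 3 + (1*I)/9 = 3 + I/9)
(-99 - 236)/(s + X(20, 7)) = (-99 - 236)/(-488 + (3 + (⅑)*7)) = -335/(-488 + (3 + 7/9)) = -335/(-488 + 34/9) = -335/(-4358/9) = -335*(-9/4358) = 3015/4358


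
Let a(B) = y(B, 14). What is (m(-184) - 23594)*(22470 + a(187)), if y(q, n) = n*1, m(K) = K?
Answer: -534624552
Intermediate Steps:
y(q, n) = n
a(B) = 14
(m(-184) - 23594)*(22470 + a(187)) = (-184 - 23594)*(22470 + 14) = -23778*22484 = -534624552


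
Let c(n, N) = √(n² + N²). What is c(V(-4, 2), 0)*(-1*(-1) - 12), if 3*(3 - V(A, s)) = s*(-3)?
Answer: -55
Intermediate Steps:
V(A, s) = 3 + s (V(A, s) = 3 - s*(-3)/3 = 3 - (-1)*s = 3 + s)
c(n, N) = √(N² + n²)
c(V(-4, 2), 0)*(-1*(-1) - 12) = √(0² + (3 + 2)²)*(-1*(-1) - 12) = √(0 + 5²)*(1 - 12) = √(0 + 25)*(-11) = √25*(-11) = 5*(-11) = -55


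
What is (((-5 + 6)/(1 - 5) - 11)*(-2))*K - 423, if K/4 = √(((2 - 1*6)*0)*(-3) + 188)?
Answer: -423 + 180*√47 ≈ 811.02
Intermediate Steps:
K = 8*√47 (K = 4*√(((2 - 1*6)*0)*(-3) + 188) = 4*√(((2 - 6)*0)*(-3) + 188) = 4*√(-4*0*(-3) + 188) = 4*√(0*(-3) + 188) = 4*√(0 + 188) = 4*√188 = 4*(2*√47) = 8*√47 ≈ 54.845)
(((-5 + 6)/(1 - 5) - 11)*(-2))*K - 423 = (((-5 + 6)/(1 - 5) - 11)*(-2))*(8*√47) - 423 = ((1/(-4) - 11)*(-2))*(8*√47) - 423 = ((1*(-¼) - 11)*(-2))*(8*√47) - 423 = ((-¼ - 11)*(-2))*(8*√47) - 423 = (-45/4*(-2))*(8*√47) - 423 = 45*(8*√47)/2 - 423 = 180*√47 - 423 = -423 + 180*√47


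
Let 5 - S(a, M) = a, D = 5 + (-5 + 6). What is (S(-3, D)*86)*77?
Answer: 52976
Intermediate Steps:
D = 6 (D = 5 + 1 = 6)
S(a, M) = 5 - a
(S(-3, D)*86)*77 = ((5 - 1*(-3))*86)*77 = ((5 + 3)*86)*77 = (8*86)*77 = 688*77 = 52976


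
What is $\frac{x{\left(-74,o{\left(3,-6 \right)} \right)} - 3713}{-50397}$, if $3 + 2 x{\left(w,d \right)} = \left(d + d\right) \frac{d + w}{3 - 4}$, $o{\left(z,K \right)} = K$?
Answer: $\frac{8389}{100794} \approx 0.083229$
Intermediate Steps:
$x{\left(w,d \right)} = - \frac{3}{2} + d \left(- d - w\right)$ ($x{\left(w,d \right)} = - \frac{3}{2} + \frac{\left(d + d\right) \frac{d + w}{3 - 4}}{2} = - \frac{3}{2} + \frac{2 d \frac{d + w}{-1}}{2} = - \frac{3}{2} + \frac{2 d \left(d + w\right) \left(-1\right)}{2} = - \frac{3}{2} + \frac{2 d \left(- d - w\right)}{2} = - \frac{3}{2} + d \left(- d - w\right)$)
$\frac{x{\left(-74,o{\left(3,-6 \right)} \right)} - 3713}{-50397} = \frac{\left(- \frac{3}{2} - \left(-6\right)^{2} - \left(-6\right) \left(-74\right)\right) - 3713}{-50397} = \left(\left(- \frac{3}{2} - 36 - 444\right) - 3713\right) \left(- \frac{1}{50397}\right) = \left(- \frac{963}{2} - 3713\right) \left(- \frac{1}{50397}\right) = \left(- \frac{8389}{2}\right) \left(- \frac{1}{50397}\right) = \frac{8389}{100794}$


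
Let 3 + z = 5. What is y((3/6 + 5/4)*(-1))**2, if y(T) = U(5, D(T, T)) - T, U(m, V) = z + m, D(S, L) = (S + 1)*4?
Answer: 1225/16 ≈ 76.563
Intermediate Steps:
D(S, L) = 4 + 4*S (D(S, L) = (1 + S)*4 = 4 + 4*S)
z = 2 (z = -3 + 5 = 2)
U(m, V) = 2 + m
y(T) = 7 - T (y(T) = (2 + 5) - T = 7 - T)
y((3/6 + 5/4)*(-1))**2 = (7 - (3/6 + 5/4)*(-1))**2 = (7 - (3*(1/6) + 5*(1/4))*(-1))**2 = (7 - (1/2 + 5/4)*(-1))**2 = (7 - 7*(-1)/4)**2 = (7 - 1*(-7/4))**2 = (7 + 7/4)**2 = (35/4)**2 = 1225/16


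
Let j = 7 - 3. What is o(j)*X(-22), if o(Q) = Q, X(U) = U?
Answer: -88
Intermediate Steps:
j = 4
o(j)*X(-22) = 4*(-22) = -88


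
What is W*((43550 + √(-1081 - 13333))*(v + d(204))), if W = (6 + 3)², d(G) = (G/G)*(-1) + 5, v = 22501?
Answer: 79387512750 + 1822905*I*√14414 ≈ 7.9388e+10 + 2.1885e+8*I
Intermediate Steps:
d(G) = 4 (d(G) = 1*(-1) + 5 = -1 + 5 = 4)
W = 81 (W = 9² = 81)
W*((43550 + √(-1081 - 13333))*(v + d(204))) = 81*((43550 + √(-1081 - 13333))*(22501 + 4)) = 81*((43550 + √(-14414))*22505) = 81*((43550 + I*√14414)*22505) = 81*(980092750 + 22505*I*√14414) = 79387512750 + 1822905*I*√14414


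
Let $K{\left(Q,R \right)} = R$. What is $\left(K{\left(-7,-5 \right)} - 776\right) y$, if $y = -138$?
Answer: $107778$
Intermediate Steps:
$\left(K{\left(-7,-5 \right)} - 776\right) y = \left(-5 - 776\right) \left(-138\right) = \left(-781\right) \left(-138\right) = 107778$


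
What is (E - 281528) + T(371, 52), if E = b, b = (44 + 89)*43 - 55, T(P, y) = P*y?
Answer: -256572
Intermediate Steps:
b = 5664 (b = 133*43 - 55 = 5719 - 55 = 5664)
E = 5664
(E - 281528) + T(371, 52) = (5664 - 281528) + 371*52 = -275864 + 19292 = -256572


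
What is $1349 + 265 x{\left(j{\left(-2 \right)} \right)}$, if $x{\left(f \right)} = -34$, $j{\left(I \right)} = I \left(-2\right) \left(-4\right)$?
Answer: $-7661$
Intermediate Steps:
$j{\left(I \right)} = 8 I$ ($j{\left(I \right)} = - 2 I \left(-4\right) = 8 I$)
$1349 + 265 x{\left(j{\left(-2 \right)} \right)} = 1349 + 265 \left(-34\right) = 1349 - 9010 = -7661$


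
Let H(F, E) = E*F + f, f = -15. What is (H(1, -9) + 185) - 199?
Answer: -38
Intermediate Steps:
H(F, E) = -15 + E*F (H(F, E) = E*F - 15 = -15 + E*F)
(H(1, -9) + 185) - 199 = ((-15 - 9*1) + 185) - 199 = ((-15 - 9) + 185) - 199 = (-24 + 185) - 199 = 161 - 199 = -38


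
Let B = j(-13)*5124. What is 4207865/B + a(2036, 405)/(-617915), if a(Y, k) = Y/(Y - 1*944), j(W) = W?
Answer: -866701008557/13720184660 ≈ -63.170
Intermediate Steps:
a(Y, k) = Y/(-944 + Y) (a(Y, k) = Y/(Y - 944) = Y/(-944 + Y))
B = -66612 (B = -13*5124 = -66612)
4207865/B + a(2036, 405)/(-617915) = 4207865/(-66612) + (2036/(-944 + 2036))/(-617915) = 4207865*(-1/66612) + (2036/1092)*(-1/617915) = -4207865/66612 + (2036*(1/1092))*(-1/617915) = -4207865/66612 + (509/273)*(-1/617915) = -4207865/66612 - 509/168690795 = -866701008557/13720184660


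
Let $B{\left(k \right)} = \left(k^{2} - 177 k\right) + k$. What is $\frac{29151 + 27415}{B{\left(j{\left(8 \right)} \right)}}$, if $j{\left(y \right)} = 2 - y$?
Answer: $\frac{28283}{546} \approx 51.8$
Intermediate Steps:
$B{\left(k \right)} = k^{2} - 176 k$
$\frac{29151 + 27415}{B{\left(j{\left(8 \right)} \right)}} = \frac{29151 + 27415}{\left(2 - 8\right) \left(-176 + \left(2 - 8\right)\right)} = \frac{56566}{\left(2 - 8\right) \left(-176 + \left(2 - 8\right)\right)} = \frac{56566}{\left(-6\right) \left(-176 - 6\right)} = \frac{56566}{\left(-6\right) \left(-182\right)} = \frac{56566}{1092} = 56566 \cdot \frac{1}{1092} = \frac{28283}{546}$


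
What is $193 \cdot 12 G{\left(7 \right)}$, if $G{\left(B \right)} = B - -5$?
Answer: $27792$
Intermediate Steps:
$G{\left(B \right)} = 5 + B$ ($G{\left(B \right)} = B + 5 = 5 + B$)
$193 \cdot 12 G{\left(7 \right)} = 193 \cdot 12 \left(5 + 7\right) = 2316 \cdot 12 = 27792$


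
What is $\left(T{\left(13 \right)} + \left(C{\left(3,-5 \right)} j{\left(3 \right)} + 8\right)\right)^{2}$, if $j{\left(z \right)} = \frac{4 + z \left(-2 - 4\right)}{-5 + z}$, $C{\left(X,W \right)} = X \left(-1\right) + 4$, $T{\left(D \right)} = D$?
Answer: $784$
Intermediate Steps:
$C{\left(X,W \right)} = 4 - X$ ($C{\left(X,W \right)} = - X + 4 = 4 - X$)
$j{\left(z \right)} = \frac{4 - 6 z}{-5 + z}$ ($j{\left(z \right)} = \frac{4 + z \left(-6\right)}{-5 + z} = \frac{4 - 6 z}{-5 + z}$)
$\left(T{\left(13 \right)} + \left(C{\left(3,-5 \right)} j{\left(3 \right)} + 8\right)\right)^{2} = \left(13 + \left(\left(4 - 3\right) \frac{2 \left(2 - 9\right)}{-5 + 3} + 8\right)\right)^{2} = \left(13 + \left(\left(4 - 3\right) \frac{2 \left(2 - 9\right)}{-2} + 8\right)\right)^{2} = \left(13 + \left(1 \cdot 2 \left(- \frac{1}{2}\right) \left(-7\right) + 8\right)\right)^{2} = \left(13 + \left(1 \cdot 7 + 8\right)\right)^{2} = \left(13 + \left(7 + 8\right)\right)^{2} = \left(13 + 15\right)^{2} = 28^{2} = 784$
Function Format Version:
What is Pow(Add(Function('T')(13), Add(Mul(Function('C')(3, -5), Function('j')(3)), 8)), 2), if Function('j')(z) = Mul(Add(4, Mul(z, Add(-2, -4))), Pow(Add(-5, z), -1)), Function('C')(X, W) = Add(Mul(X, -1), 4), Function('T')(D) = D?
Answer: 784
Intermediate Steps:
Function('C')(X, W) = Add(4, Mul(-1, X)) (Function('C')(X, W) = Add(Mul(-1, X), 4) = Add(4, Mul(-1, X)))
Function('j')(z) = Mul(Pow(Add(-5, z), -1), Add(4, Mul(-6, z))) (Function('j')(z) = Mul(Add(4, Mul(z, -6)), Pow(Add(-5, z), -1)) = Mul(Add(4, Mul(-6, z)), Pow(Add(-5, z), -1)) = Mul(Pow(Add(-5, z), -1), Add(4, Mul(-6, z))))
Pow(Add(Function('T')(13), Add(Mul(Function('C')(3, -5), Function('j')(3)), 8)), 2) = Pow(Add(13, Add(Mul(Add(4, Mul(-1, 3)), Mul(2, Pow(Add(-5, 3), -1), Add(2, Mul(-3, 3)))), 8)), 2) = Pow(Add(13, Add(Mul(Add(4, -3), Mul(2, Pow(-2, -1), Add(2, -9))), 8)), 2) = Pow(Add(13, Add(Mul(1, Mul(2, Rational(-1, 2), -7)), 8)), 2) = Pow(Add(13, Add(Mul(1, 7), 8)), 2) = Pow(Add(13, Add(7, 8)), 2) = Pow(Add(13, 15), 2) = Pow(28, 2) = 784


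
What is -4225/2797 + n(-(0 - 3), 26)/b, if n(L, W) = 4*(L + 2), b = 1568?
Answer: -1642215/1096424 ≈ -1.4978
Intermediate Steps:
n(L, W) = 8 + 4*L (n(L, W) = 4*(2 + L) = 8 + 4*L)
-4225/2797 + n(-(0 - 3), 26)/b = -4225/2797 + (8 + 4*(-(0 - 3)))/1568 = -4225*1/2797 + (8 + 4*(-1*(-3)))*(1/1568) = -4225/2797 + (8 + 4*3)*(1/1568) = -4225/2797 + (8 + 12)*(1/1568) = -4225/2797 + 20*(1/1568) = -4225/2797 + 5/392 = -1642215/1096424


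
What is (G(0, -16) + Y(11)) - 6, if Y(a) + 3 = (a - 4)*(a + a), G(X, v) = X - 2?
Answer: 143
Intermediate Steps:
G(X, v) = -2 + X
Y(a) = -3 + 2*a*(-4 + a) (Y(a) = -3 + (a - 4)*(a + a) = -3 + (-4 + a)*(2*a) = -3 + 2*a*(-4 + a))
(G(0, -16) + Y(11)) - 6 = ((-2 + 0) + (-3 - 8*11 + 2*11²)) - 6 = (-2 + (-3 - 88 + 2*121)) - 6 = (-2 + (-3 - 88 + 242)) - 6 = (-2 + 151) - 6 = 149 - 6 = 143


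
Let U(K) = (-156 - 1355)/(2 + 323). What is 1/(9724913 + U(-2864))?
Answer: 325/3160595214 ≈ 1.0283e-7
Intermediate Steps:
U(K) = -1511/325
1/(9724913 + U(-2864)) = 1/(9724913 - 1511/325) = 1/(3160595214/325) = 325/3160595214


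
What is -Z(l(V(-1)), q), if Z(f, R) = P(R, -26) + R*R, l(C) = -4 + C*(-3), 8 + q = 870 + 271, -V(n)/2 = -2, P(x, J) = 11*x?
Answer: -1296152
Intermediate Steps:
V(n) = 4 (V(n) = -2*(-2) = 4)
q = 1133 (q = -8 + (870 + 271) = -8 + 1141 = 1133)
l(C) = -4 - 3*C
Z(f, R) = R² + 11*R (Z(f, R) = 11*R + R*R = 11*R + R² = R² + 11*R)
-Z(l(V(-1)), q) = -1133*(11 + 1133) = -1133*1144 = -1*1296152 = -1296152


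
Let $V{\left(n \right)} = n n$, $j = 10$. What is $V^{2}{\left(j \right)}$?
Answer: $10000$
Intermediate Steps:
$V{\left(n \right)} = n^{2}$
$V^{2}{\left(j \right)} = \left(10^{2}\right)^{2} = 100^{2} = 10000$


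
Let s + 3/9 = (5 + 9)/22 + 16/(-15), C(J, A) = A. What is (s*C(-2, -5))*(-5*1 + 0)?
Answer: -210/11 ≈ -19.091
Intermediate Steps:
s = -42/55 (s = -1/3 + ((5 + 9)/22 + 16/(-15)) = -1/3 + (14*(1/22) + 16*(-1/15)) = -1/3 + (7/11 - 16/15) = -1/3 - 71/165 = -42/55 ≈ -0.76364)
(s*C(-2, -5))*(-5*1 + 0) = (-42/55*(-5))*(-5*1 + 0) = 42*(-5 + 0)/11 = (42/11)*(-5) = -210/11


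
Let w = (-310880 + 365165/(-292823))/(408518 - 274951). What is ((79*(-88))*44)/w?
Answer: 1709105049043744/13004739915 ≈ 1.3142e+5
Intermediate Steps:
w = -13004739915/5587355663 (w = (-310880 + 365165*(-1/292823))/133567 = (-310880 - 365165/292823)*(1/133567) = -91033179405/292823*1/133567 = -13004739915/5587355663 ≈ -2.3275)
((79*(-88))*44)/w = ((79*(-88))*44)/(-13004739915/5587355663) = -6952*44*(-5587355663/13004739915) = -305888*(-5587355663/13004739915) = 1709105049043744/13004739915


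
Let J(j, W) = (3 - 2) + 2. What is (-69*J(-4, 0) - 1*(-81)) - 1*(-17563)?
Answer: 17437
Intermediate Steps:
J(j, W) = 3 (J(j, W) = 1 + 2 = 3)
(-69*J(-4, 0) - 1*(-81)) - 1*(-17563) = (-69*3 - 1*(-81)) - 1*(-17563) = (-207 + 81) + 17563 = -126 + 17563 = 17437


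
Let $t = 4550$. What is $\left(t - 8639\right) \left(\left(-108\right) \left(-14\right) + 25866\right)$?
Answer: $-111948642$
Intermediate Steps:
$\left(t - 8639\right) \left(\left(-108\right) \left(-14\right) + 25866\right) = \left(4550 - 8639\right) \left(\left(-108\right) \left(-14\right) + 25866\right) = - 4089 \left(1512 + 25866\right) = \left(-4089\right) 27378 = -111948642$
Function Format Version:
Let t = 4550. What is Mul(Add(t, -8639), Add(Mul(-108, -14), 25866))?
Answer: -111948642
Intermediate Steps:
Mul(Add(t, -8639), Add(Mul(-108, -14), 25866)) = Mul(Add(4550, -8639), Add(Mul(-108, -14), 25866)) = Mul(-4089, Add(1512, 25866)) = Mul(-4089, 27378) = -111948642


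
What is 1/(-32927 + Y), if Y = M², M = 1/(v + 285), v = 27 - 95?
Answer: -47089/1550499502 ≈ -3.0370e-5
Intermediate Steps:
v = -68
M = 1/217 (M = 1/(-68 + 285) = 1/217 ≈ 0.0046083)
Y = 1/47089 (Y = (1/217)² = 1/47089 ≈ 2.1236e-5)
1/(-32927 + Y) = 1/(-32927 + 1/47089) = 1/(-1550499502/47089) = -47089/1550499502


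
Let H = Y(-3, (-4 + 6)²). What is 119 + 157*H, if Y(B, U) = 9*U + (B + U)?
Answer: 5928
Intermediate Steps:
Y(B, U) = B + 10*U
H = 37 (H = -3 + 10*(-4 + 6)² = -3 + 10*2² = -3 + 10*4 = -3 + 40 = 37)
119 + 157*H = 119 + 157*37 = 119 + 5809 = 5928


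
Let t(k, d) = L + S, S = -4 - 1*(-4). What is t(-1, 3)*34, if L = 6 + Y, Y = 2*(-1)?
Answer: 136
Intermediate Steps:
S = 0 (S = -4 + 4 = 0)
Y = -2
L = 4 (L = 6 - 2 = 4)
t(k, d) = 4 (t(k, d) = 4 + 0 = 4)
t(-1, 3)*34 = 4*34 = 136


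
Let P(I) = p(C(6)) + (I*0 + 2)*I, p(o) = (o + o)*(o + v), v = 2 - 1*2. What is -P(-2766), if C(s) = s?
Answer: 5460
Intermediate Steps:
v = 0 (v = 2 - 2 = 0)
p(o) = 2*o² (p(o) = (o + o)*(o + 0) = (2*o)*o = 2*o²)
P(I) = 72 + 2*I (P(I) = 2*6² + (I*0 + 2)*I = 2*36 + (0 + 2)*I = 72 + 2*I)
-P(-2766) = -(72 + 2*(-2766)) = -(72 - 5532) = -1*(-5460) = 5460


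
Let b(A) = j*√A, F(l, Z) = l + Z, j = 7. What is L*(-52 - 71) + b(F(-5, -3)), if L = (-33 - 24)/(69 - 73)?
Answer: -7011/4 + 14*I*√2 ≈ -1752.8 + 19.799*I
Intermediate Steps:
F(l, Z) = Z + l
L = 57/4 (L = -57/(-4) = -57*(-¼) = 57/4 ≈ 14.250)
b(A) = 7*√A
L*(-52 - 71) + b(F(-5, -3)) = 57*(-52 - 71)/4 + 7*√(-3 - 5) = (57/4)*(-123) + 7*√(-8) = -7011/4 + 7*(2*I*√2) = -7011/4 + 14*I*√2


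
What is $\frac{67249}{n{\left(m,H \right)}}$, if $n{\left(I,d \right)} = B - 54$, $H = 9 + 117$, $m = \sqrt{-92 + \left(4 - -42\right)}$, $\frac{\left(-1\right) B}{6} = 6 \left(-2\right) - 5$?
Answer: $\frac{67249}{48} \approx 1401.0$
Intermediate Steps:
$B = 102$ ($B = - 6 \left(6 \left(-2\right) - 5\right) = - 6 \left(-12 - 5\right) = \left(-6\right) \left(-17\right) = 102$)
$m = i \sqrt{46}$ ($m = \sqrt{-92 + \left(4 + 42\right)} = \sqrt{-92 + 46} = \sqrt{-46} = i \sqrt{46} \approx 6.7823 i$)
$H = 126$
$n{\left(I,d \right)} = 48$ ($n{\left(I,d \right)} = 102 - 54 = 48$)
$\frac{67249}{n{\left(m,H \right)}} = \frac{67249}{48}$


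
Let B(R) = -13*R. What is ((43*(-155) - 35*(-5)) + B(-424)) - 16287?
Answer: -17265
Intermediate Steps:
((43*(-155) - 35*(-5)) + B(-424)) - 16287 = ((43*(-155) - 35*(-5)) - 13*(-424)) - 16287 = ((-6665 + 175) + 5512) - 16287 = (-6490 + 5512) - 16287 = -978 - 16287 = -17265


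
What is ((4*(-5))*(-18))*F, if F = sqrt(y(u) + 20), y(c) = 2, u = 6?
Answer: 360*sqrt(22) ≈ 1688.5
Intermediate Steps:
F = sqrt(22) (F = sqrt(2 + 20) = sqrt(22) ≈ 4.6904)
((4*(-5))*(-18))*F = ((4*(-5))*(-18))*sqrt(22) = (-20*(-18))*sqrt(22) = 360*sqrt(22)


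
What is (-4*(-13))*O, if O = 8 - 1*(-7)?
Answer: 780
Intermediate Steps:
O = 15 (O = 8 + 7 = 15)
(-4*(-13))*O = -4*(-13)*15 = 52*15 = 780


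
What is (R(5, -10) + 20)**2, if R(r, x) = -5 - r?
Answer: 100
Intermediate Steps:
(R(5, -10) + 20)**2 = ((-5 - 1*5) + 20)**2 = ((-5 - 5) + 20)**2 = (-10 + 20)**2 = 10**2 = 100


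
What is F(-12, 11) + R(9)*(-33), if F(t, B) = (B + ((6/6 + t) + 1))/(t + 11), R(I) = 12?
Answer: -397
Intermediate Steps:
F(t, B) = (2 + B + t)/(11 + t) (F(t, B) = (B + ((6*(1/6) + t) + 1))/(11 + t) = (B + ((1 + t) + 1))/(11 + t) = (B + (2 + t))/(11 + t) = (2 + B + t)/(11 + t))
F(-12, 11) + R(9)*(-33) = (2 + 11 - 12)/(11 - 12) + 12*(-33) = 1/(-1) - 396 = -1*1 - 396 = -1 - 396 = -397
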